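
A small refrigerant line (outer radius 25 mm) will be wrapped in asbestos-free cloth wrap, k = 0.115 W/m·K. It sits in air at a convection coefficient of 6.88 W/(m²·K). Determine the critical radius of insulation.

r_cr ≈ 16.7 mm

For a cylinder r_cr = k/h = 0.115/6.88
r_cr = 16.7 mm; since the bare radius (25 mm) is above r_cr, any added insulation will reduce heat loss.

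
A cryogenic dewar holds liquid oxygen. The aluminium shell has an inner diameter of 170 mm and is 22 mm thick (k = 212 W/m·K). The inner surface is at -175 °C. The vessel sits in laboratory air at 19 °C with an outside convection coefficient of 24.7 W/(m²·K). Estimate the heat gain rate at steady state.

Radial (spherical) resistances in series:
R_aluminium shell = (1/0.085 − 1/0.107)/(4π×212) = 9.08×10^-4 K/W
R_outer film = 1/(h·4πr_o²) = 1/(24.7×4π×0.107²) = 0.2814 K/W
R_total = 0.2823 K/W
Q = ΔT/R_total = 194/0.2823

Q ≈ 687 W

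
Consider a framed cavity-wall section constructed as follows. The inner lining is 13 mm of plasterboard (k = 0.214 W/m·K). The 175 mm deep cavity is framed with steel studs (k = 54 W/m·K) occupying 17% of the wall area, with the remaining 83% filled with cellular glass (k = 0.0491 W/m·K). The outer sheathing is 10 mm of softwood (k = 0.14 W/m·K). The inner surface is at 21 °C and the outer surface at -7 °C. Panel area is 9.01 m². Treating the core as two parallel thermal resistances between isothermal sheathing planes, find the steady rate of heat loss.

Sheathing layers in series; stud and cavity paths in parallel between them.
R_inner = 0.013/(0.214×9.01) = 0.006742 K/W
R_stud  = 0.175/(54×0.17×9.01) = 0.002116 K/W
R_cav   = 0.175/(0.0491×0.83×9.01) = 0.4766 K/W
1/R_core = 1/R_stud + 1/R_cav → R_core = 0.002106 K/W
R_outer = 0.01/(0.14×9.01) = 0.007928 K/W
R_total = 0.01678 K/W
Q = ΔT/R_total = 28/0.01678

Q ≈ 1670 W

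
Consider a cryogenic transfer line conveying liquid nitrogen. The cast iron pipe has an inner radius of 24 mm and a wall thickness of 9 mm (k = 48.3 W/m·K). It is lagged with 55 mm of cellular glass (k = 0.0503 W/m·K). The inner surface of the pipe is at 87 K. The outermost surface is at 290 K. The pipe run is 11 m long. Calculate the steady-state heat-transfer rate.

Cylindrical conduction, so R = ln(r₂/r₁)/(2πkL) per layer, in series:
R_cast iron pipe wall = ln(33/24)/(2π×48.3×11) = 9.54×10^-5 K/W
R_cellular glass = ln(88/33)/(2π×0.0503×11) = 0.2821 K/W
R_total = 0.2822 K/W
Q = ΔT/R_total = 203/0.2822

Q ≈ 719 W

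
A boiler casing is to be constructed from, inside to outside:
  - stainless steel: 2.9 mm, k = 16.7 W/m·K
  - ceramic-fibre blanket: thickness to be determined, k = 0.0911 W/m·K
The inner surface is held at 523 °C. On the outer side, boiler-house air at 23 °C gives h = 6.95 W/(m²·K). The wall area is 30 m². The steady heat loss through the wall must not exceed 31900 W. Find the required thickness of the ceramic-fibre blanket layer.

Series thermal resistances:
R_stainless steel = L/(kA) = 0.0029/(16.7×30) = 5.788×10^-6 K/W
R_outer film = 1/(h_o·A) = 1/(6.95×30) = 0.004796 K/W
Sum of the known resistances R_other = 0.004802 K/W
Required total resistance R_tot = ΔT/Q_allow = 500/31900 = 0.01567 K/W
R_ceramic-fibre blanket = R_tot − R_other = 0.01087 K/W
L = R·k·A = 0.01087×0.0911×30

L ≈ 29.7 mm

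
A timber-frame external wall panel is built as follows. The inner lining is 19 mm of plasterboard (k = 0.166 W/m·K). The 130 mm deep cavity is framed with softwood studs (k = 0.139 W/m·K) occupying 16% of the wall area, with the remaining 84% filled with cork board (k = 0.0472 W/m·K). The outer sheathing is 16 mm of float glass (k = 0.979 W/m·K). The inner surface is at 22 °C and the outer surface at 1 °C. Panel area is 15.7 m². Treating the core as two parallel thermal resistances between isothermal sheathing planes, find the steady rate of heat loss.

Q ≈ 148 W

Sheathing layers in series; stud and cavity paths in parallel between them.
R_inner = 0.019/(0.166×15.7) = 0.00729 K/W
R_stud  = 0.13/(0.139×0.16×15.7) = 0.3723 K/W
R_cav   = 0.13/(0.0472×0.84×15.7) = 0.2088 K/W
1/R_core = 1/R_stud + 1/R_cav → R_core = 0.1338 K/W
R_outer = 0.016/(0.979×15.7) = 0.001041 K/W
R_total = 0.1421 K/W
Q = ΔT/R_total = 21/0.1421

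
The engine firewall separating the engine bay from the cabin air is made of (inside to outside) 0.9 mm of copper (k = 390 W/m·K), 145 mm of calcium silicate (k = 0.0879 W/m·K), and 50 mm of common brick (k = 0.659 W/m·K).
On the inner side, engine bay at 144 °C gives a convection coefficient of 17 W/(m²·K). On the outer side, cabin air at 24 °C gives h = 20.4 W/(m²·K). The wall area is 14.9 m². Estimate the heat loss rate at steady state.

Treating each layer as a thermal resistance in series:
R_inner film = 1/(h_i·A) = 1/(17×14.9) = 0.003948 K/W
R_copper = L/(kA) = 0.0009/(390×14.9) = 1.549×10^-7 K/W
R_calcium silicate = L/(kA) = 0.145/(0.0879×14.9) = 0.1107 K/W
R_common brick = L/(kA) = 0.05/(0.659×14.9) = 0.005092 K/W
R_outer film = 1/(h_o·A) = 1/(20.4×14.9) = 0.00329 K/W
R_total = 0.123 K/W
Q = ΔT / R_total = 120 / 0.123

Q ≈ 975 W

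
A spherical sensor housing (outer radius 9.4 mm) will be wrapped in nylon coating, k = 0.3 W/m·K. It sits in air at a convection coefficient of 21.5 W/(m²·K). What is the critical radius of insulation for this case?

For a sphere r_cr = 2k/h = 2×0.3/21.5
r_cr = 27.9 mm; since the bare radius (9.4 mm) is below r_cr, adding a thin layer of insulation will *increase* heat loss.

r_cr ≈ 27.9 mm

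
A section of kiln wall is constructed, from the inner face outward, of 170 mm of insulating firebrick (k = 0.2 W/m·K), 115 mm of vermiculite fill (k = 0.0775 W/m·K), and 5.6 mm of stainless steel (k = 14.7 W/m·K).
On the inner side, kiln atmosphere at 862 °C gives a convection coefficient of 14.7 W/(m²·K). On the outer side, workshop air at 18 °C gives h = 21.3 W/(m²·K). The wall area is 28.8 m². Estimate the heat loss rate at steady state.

Model the wall as resistances in series:
R_inner film = 1/(h_i·A) = 1/(14.7×28.8) = 0.002362 K/W
R_insulating firebrick = L/(kA) = 0.17/(0.2×28.8) = 0.02951 K/W
R_vermiculite fill = L/(kA) = 0.115/(0.0775×28.8) = 0.05152 K/W
R_stainless steel = L/(kA) = 0.0056/(14.7×28.8) = 1.323×10^-5 K/W
R_outer film = 1/(h_o·A) = 1/(21.3×28.8) = 0.00163 K/W
R_total = 0.08504 K/W
Q = ΔT / R_total = 844 / 0.08504

Q ≈ 9920 W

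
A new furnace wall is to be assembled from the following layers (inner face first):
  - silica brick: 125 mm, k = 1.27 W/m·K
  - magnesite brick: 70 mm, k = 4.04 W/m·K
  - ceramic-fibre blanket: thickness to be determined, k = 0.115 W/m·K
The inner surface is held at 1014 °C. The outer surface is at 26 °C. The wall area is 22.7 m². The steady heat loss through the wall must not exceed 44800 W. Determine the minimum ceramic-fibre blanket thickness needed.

L ≈ 44.3 mm

Model the wall as resistances in series:
R_silica brick = L/(kA) = 0.125/(1.27×22.7) = 0.004336 K/W
R_magnesite brick = L/(kA) = 0.07/(4.04×22.7) = 7.633×10^-4 K/W
Sum of the known resistances R_other = 0.005099 K/W
Required total resistance R_tot = ΔT/Q_allow = 988/44800 = 0.02205 K/W
R_ceramic-fibre blanket = R_tot − R_other = 0.01695 K/W
L = R·k·A = 0.01695×0.115×22.7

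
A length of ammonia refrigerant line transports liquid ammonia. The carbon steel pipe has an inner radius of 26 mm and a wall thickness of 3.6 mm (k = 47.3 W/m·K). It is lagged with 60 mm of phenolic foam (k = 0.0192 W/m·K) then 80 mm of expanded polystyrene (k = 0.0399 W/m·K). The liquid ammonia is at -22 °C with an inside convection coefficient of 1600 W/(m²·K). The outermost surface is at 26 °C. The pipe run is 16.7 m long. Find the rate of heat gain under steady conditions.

Cylindrical conduction, so R = ln(r₂/r₁)/(2πkL) per layer, in series:
R_inner film = 1/(h_i·2πr₁L) = 1/(1600×2π×0.026×16.7) = 2.291×10^-4 K/W
R_carbon steel pipe wall = ln(29.6/26)/(2π×47.3×16.7) = 2.613×10^-5 K/W
R_phenolic foam = ln(89.6/29.6)/(2π×0.0192×16.7) = 0.5498 K/W
R_expanded polystyrene = ln(169.6/89.6)/(2π×0.0399×16.7) = 0.1524 K/W
R_total = 0.7024 K/W
Q = ΔT/R_total = 48/0.7024

Q ≈ 68.3 W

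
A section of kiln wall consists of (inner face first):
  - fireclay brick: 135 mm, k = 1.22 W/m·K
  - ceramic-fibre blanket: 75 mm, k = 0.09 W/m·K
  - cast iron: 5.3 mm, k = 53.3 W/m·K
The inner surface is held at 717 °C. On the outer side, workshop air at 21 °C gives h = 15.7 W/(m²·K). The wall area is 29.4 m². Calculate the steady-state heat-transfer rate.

Q ≈ 20300 W

Model the wall as resistances in series:
R_fireclay brick = L/(kA) = 0.135/(1.22×29.4) = 0.003764 K/W
R_ceramic-fibre blanket = L/(kA) = 0.075/(0.09×29.4) = 0.02834 K/W
R_cast iron = L/(kA) = 0.0053/(53.3×29.4) = 3.382×10^-6 K/W
R_outer film = 1/(h_o·A) = 1/(15.7×29.4) = 0.002166 K/W
R_total = 0.03428 K/W
Q = ΔT / R_total = 696 / 0.03428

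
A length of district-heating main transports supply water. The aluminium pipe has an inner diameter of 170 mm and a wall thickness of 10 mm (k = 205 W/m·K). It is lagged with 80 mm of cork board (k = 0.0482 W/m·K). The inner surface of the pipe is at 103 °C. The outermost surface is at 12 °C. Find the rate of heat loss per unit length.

q′ ≈ 45.1 W/m

Cylindrical conduction, so R = ln(r₂/r₁)/(2πkL) per layer, in series:
R_aluminium pipe wall = ln(95/85)/(2π×205×1) = 8.635×10^-5 K/W
R_cork board = ln(175/95)/(2π×0.0482×1) = 2.017 K/W
R_total = 2.017 K/W
Q = ΔT/R_total = 91/2.017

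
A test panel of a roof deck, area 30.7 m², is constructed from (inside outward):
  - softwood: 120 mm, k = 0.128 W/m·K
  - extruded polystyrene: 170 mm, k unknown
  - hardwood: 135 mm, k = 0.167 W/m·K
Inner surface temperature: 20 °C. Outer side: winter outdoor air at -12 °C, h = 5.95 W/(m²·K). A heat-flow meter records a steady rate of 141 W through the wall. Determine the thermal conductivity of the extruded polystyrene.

Treating each layer as a thermal resistance in series:
R_softwood = L/(kA) = 0.12/(0.128×30.7) = 0.03054 K/W
R_hardwood = L/(kA) = 0.135/(0.167×30.7) = 0.02633 K/W
R_outer film = 1/(h_o·A) = 1/(5.95×30.7) = 0.005475 K/W
Sum of known resistances R_other = 0.06234 K/W
Total R = ΔT/Q = 32/141 = 0.227 K/W
R_extruded polystyrene = R_total − R_other = 0.1646 K/W
k = L/(R·A) = 0.17/(0.1646×30.7)

k ≈ 0.0336 W/(m·K)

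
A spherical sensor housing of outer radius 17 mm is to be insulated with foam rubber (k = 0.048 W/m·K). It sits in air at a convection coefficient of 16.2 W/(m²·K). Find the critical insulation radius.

r_cr ≈ 5.93 mm

For a sphere r_cr = 2k/h = 2×0.048/16.2
r_cr = 5.93 mm; since the bare radius (17 mm) is above r_cr, any added insulation will reduce heat loss.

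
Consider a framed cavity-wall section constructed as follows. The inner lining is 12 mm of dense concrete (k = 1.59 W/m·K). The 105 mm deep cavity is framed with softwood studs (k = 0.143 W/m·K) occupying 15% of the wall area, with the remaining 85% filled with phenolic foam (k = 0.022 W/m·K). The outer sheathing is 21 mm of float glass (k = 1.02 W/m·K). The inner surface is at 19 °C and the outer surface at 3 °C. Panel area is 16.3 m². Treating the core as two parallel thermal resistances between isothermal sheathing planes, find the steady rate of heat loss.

Sheathing layers in series; stud and cavity paths in parallel between them.
R_inner = 0.012/(1.59×16.3) = 4.63×10^-4 K/W
R_stud  = 0.105/(0.143×0.15×16.3) = 0.3003 K/W
R_cav   = 0.105/(0.022×0.85×16.3) = 0.3445 K/W
1/R_core = 1/R_stud + 1/R_cav → R_core = 0.1604 K/W
R_outer = 0.021/(1.02×16.3) = 0.001263 K/W
R_total = 0.1622 K/W
Q = ΔT/R_total = 16/0.1622

Q ≈ 98.7 W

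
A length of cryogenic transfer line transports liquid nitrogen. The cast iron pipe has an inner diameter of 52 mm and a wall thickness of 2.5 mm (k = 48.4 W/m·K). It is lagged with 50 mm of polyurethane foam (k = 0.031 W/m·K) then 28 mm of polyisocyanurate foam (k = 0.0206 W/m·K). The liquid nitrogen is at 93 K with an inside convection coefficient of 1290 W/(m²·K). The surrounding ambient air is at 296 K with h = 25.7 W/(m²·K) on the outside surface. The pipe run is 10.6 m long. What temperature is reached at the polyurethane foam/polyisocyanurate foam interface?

T ≈ 232 K

Radial resistances (cylindrical: R_cond = ln(r_o/r_i)/(2πkL), R_conv = 1/(h·2πrL)):
R_inner film = 1/(h_i·2πr₁L) = 1/(1290×2π×0.026×10.6) = 4.477×10^-4 K/W
R_cast iron pipe wall = ln(28.5/26)/(2π×48.4×10.6) = 2.848×10^-5 K/W
R_polyurethane foam = ln(78.5/28.5)/(2π×0.031×10.6) = 0.4907 K/W
R_polyisocyanurate foam = ln(106.5/78.5)/(2π×0.0206×10.6) = 0.2223 K/W
R_outer film = 1/(h_o·2πr_oL) = 1/(25.7×2π×0.1065×10.6) = 0.005486 K/W
R_total = 0.719 K/W
Q = ΔT/R_total = 203/0.719
Q = 282 W
T_interface = T_inner + Q·ΣR(inner→interface) = 93 + 282×0.4912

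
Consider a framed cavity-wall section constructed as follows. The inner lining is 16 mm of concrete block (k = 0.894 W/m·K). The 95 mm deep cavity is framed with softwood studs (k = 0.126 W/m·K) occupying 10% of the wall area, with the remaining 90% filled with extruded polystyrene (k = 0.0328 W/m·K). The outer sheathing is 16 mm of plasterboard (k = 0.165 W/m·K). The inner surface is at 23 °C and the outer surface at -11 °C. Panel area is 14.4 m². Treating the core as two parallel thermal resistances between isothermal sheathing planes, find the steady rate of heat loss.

Q ≈ 207 W

Sheathing layers in series; stud and cavity paths in parallel between them.
R_inner = 0.016/(0.894×14.4) = 0.001243 K/W
R_stud  = 0.095/(0.126×0.1×14.4) = 0.5236 K/W
R_cav   = 0.095/(0.0328×0.9×14.4) = 0.2235 K/W
1/R_core = 1/R_stud + 1/R_cav → R_core = 0.1566 K/W
R_outer = 0.016/(0.165×14.4) = 0.006734 K/W
R_total = 0.1646 K/W
Q = ΔT/R_total = 34/0.1646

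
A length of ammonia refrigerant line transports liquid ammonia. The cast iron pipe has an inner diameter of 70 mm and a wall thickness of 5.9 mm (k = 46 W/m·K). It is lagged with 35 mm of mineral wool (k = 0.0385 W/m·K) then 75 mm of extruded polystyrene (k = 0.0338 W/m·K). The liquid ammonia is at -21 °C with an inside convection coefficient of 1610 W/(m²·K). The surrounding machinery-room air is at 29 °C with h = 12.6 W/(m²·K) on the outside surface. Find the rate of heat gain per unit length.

Treating each annulus and film as a series resistance:
R_inner film = 1/(h_i·2πr₁L) = 1/(1610×2π×0.035×1) = 0.002824 K/W
R_cast iron pipe wall = ln(40.9/35)/(2π×46×1) = 5.39×10^-4 K/W
R_mineral wool = ln(75.9/40.9)/(2π×0.0385×1) = 2.556 K/W
R_extruded polystyrene = ln(150.9/75.9)/(2π×0.0338×1) = 3.236 K/W
R_outer film = 1/(h_o·2πr_oL) = 1/(12.6×2π×0.1509×1) = 0.08371 K/W
R_total = 5.879 K/W
Q = ΔT/R_total = 50/5.879

q′ ≈ 8.51 W/m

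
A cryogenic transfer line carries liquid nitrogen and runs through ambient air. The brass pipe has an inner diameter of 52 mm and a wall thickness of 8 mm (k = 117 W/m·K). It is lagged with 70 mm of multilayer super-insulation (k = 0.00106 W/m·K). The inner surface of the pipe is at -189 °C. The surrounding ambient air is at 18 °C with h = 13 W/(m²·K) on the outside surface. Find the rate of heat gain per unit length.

q′ ≈ 1.23 W/m

Per-layer cylindrical resistances, series-summed:
R_brass pipe wall = ln(34/26)/(2π×117×1) = 3.649×10^-4 K/W
R_multilayer super-insulation = ln(104/34)/(2π×0.00106×1) = 167.9 K/W
R_outer film = 1/(h_o·2πr_oL) = 1/(13×2π×0.104×1) = 0.1177 K/W
R_total = 168 K/W
Q = ΔT/R_total = 207/168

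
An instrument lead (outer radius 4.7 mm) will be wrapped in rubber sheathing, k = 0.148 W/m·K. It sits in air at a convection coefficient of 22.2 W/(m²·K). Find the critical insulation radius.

For a cylinder r_cr = k/h = 0.148/22.2
r_cr = 6.67 mm; since the bare radius (4.7 mm) is below r_cr, adding a thin layer of insulation will *increase* heat loss.

r_cr ≈ 6.67 mm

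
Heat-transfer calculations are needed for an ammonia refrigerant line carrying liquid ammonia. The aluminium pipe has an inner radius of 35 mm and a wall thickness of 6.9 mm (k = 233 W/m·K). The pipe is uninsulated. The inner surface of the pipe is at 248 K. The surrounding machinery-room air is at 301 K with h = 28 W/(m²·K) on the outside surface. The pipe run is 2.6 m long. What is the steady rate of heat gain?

Treating each annulus and film as a series resistance:
R_aluminium pipe wall = ln(41.9/35)/(2π×233×2.6) = 4.727×10^-5 K/W
R_outer film = 1/(h_o·2πr_oL) = 1/(28×2π×0.0419×2.6) = 0.05218 K/W
R_total = 0.05222 K/W
Q = ΔT/R_total = 53/0.05222

Q ≈ 1010 W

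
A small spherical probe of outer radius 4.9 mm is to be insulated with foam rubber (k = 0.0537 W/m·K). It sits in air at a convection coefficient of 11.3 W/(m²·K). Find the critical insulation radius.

r_cr ≈ 9.5 mm

For a sphere r_cr = 2k/h = 2×0.0537/11.3
r_cr = 9.5 mm; since the bare radius (4.9 mm) is below r_cr, adding a thin layer of insulation will *increase* heat loss.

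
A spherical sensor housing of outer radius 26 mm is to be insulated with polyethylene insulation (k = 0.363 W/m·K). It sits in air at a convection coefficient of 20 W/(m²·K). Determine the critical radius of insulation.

r_cr ≈ 36.3 mm

For a sphere r_cr = 2k/h = 2×0.363/20
r_cr = 36.3 mm; since the bare radius (26 mm) is below r_cr, adding a thin layer of insulation will *increase* heat loss.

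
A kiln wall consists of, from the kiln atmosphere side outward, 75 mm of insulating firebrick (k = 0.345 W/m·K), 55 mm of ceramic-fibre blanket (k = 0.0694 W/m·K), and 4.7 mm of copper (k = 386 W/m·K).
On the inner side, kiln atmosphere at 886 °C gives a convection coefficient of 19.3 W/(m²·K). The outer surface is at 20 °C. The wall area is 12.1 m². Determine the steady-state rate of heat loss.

Model the wall as resistances in series:
R_inner film = 1/(h_i·A) = 1/(19.3×12.1) = 0.004282 K/W
R_insulating firebrick = L/(kA) = 0.075/(0.345×12.1) = 0.01797 K/W
R_ceramic-fibre blanket = L/(kA) = 0.055/(0.0694×12.1) = 0.0655 K/W
R_copper = L/(kA) = 0.0047/(386×12.1) = 1.006×10^-6 K/W
R_total = 0.08775 K/W
Q = ΔT / R_total = 866 / 0.08775

Q ≈ 9870 W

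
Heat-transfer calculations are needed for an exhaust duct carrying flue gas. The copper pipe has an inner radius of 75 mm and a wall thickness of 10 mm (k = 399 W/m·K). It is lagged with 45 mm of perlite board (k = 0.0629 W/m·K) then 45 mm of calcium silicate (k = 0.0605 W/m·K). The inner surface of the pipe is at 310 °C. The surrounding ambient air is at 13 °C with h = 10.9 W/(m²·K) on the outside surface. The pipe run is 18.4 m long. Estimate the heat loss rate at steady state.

Q ≈ 2820 W

For a radial system each layer contributes R = ln(r_out/r_in)/(2πkL); films add R = 1/(hA).
R_copper pipe wall = ln(85/75)/(2π×399×18.4) = 2.713×10^-6 K/W
R_perlite board = ln(130/85)/(2π×0.0629×18.4) = 0.05843 K/W
R_calcium silicate = ln(175/130)/(2π×0.0605×18.4) = 0.0425 K/W
R_outer film = 1/(h_o·2πr_oL) = 1/(10.9×2π×0.175×18.4) = 0.004535 K/W
R_total = 0.1055 K/W
Q = ΔT/R_total = 297/0.1055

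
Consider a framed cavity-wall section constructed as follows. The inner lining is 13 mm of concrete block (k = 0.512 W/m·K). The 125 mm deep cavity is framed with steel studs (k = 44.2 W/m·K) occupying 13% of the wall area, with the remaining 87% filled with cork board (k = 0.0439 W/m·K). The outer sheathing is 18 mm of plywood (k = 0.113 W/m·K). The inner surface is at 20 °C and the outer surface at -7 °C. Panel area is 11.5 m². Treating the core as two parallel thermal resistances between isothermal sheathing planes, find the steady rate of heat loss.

Sheathing layers in series; stud and cavity paths in parallel between them.
R_inner = 0.013/(0.512×11.5) = 0.002208 K/W
R_stud  = 0.125/(44.2×0.13×11.5) = 0.001892 K/W
R_cav   = 0.125/(0.0439×0.87×11.5) = 0.2846 K/W
1/R_core = 1/R_stud + 1/R_cav → R_core = 0.001879 K/W
R_outer = 0.018/(0.113×11.5) = 0.01385 K/W
R_total = 0.01794 K/W
Q = ΔT/R_total = 27/0.01794

Q ≈ 1510 W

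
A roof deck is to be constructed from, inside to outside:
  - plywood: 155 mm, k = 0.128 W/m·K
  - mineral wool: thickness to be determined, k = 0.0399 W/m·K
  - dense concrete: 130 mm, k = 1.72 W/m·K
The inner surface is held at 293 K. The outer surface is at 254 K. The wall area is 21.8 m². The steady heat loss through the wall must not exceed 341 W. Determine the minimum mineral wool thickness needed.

Treating each layer as a thermal resistance in series:
R_plywood = L/(kA) = 0.155/(0.128×21.8) = 0.05555 K/W
R_dense concrete = L/(kA) = 0.13/(1.72×21.8) = 0.003467 K/W
Sum of the known resistances R_other = 0.05901 K/W
Required total resistance R_tot = ΔT/Q_allow = 39/341 = 0.1144 K/W
R_mineral wool = R_tot − R_other = 0.05535 K/W
L = R·k·A = 0.05535×0.0399×21.8

L ≈ 48.1 mm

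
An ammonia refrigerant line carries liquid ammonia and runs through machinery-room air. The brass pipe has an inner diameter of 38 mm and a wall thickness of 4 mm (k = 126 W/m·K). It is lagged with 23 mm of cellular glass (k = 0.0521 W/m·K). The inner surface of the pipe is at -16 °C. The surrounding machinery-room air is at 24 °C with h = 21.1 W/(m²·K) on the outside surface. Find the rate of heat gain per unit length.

For a radial system each layer contributes R = ln(r_out/r_in)/(2πkL); films add R = 1/(hA).
R_brass pipe wall = ln(23/19)/(2π×126×1) = 2.413×10^-4 K/W
R_cellular glass = ln(46/23)/(2π×0.0521×1) = 2.117 K/W
R_outer film = 1/(h_o·2πr_oL) = 1/(21.1×2π×0.046×1) = 0.164 K/W
R_total = 2.282 K/W
Q = ΔT/R_total = 40/2.282

q′ ≈ 17.5 W/m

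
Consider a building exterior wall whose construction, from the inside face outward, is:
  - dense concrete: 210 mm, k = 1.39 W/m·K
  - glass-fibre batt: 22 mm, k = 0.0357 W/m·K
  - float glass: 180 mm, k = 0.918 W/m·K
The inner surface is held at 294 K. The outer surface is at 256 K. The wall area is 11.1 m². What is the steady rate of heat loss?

Q ≈ 438 W

Treating each layer as a thermal resistance in series:
R_dense concrete = L/(kA) = 0.21/(1.39×11.1) = 0.01361 K/W
R_glass-fibre batt = L/(kA) = 0.022/(0.0357×11.1) = 0.05552 K/W
R_float glass = L/(kA) = 0.18/(0.918×11.1) = 0.01766 K/W
R_total = 0.08679 K/W
Q = ΔT / R_total = 38 / 0.08679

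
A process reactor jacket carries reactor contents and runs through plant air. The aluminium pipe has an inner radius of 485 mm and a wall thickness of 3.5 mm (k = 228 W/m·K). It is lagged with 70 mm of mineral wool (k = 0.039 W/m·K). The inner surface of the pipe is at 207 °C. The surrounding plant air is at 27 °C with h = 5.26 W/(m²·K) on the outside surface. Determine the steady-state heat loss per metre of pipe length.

q′ ≈ 300 W/m

Cylindrical conduction, so R = ln(r₂/r₁)/(2πkL) per layer, in series:
R_aluminium pipe wall = ln(488.5/485)/(2π×228×1) = 5.019×10^-6 K/W
R_mineral wool = ln(558.5/488.5)/(2π×0.039×1) = 0.5465 K/W
R_outer film = 1/(h_o·2πr_oL) = 1/(5.26×2π×0.5585×1) = 0.05418 K/W
R_total = 0.6007 K/W
Q = ΔT/R_total = 180/0.6007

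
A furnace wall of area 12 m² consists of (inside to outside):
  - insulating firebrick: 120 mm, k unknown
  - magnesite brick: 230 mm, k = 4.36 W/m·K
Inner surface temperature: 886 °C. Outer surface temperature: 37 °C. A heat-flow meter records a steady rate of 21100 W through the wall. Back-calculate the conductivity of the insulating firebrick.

Treating each layer as a thermal resistance in series:
R_magnesite brick = L/(kA) = 0.23/(4.36×12) = 0.004396 K/W
Sum of known resistances R_other = 0.004396 K/W
Total R = ΔT/Q = 849/21100 = 0.04024 K/W
R_insulating firebrick = R_total − R_other = 0.03584 K/W
k = L/(R·A) = 0.12/(0.03584×12)

k ≈ 0.279 W/(m·K)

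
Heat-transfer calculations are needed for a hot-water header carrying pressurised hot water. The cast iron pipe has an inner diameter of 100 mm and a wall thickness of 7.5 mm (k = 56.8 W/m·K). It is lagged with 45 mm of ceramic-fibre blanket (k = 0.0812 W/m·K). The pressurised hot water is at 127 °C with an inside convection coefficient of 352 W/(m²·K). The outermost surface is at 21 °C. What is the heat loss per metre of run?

q′ ≈ 92.8 W/m

Treating each annulus and film as a series resistance:
R_inner film = 1/(h_i·2πr₁L) = 1/(352×2π×0.05×1) = 0.009043 K/W
R_cast iron pipe wall = ln(57.5/50)/(2π×56.8×1) = 3.916×10^-4 K/W
R_ceramic-fibre blanket = ln(102.5/57.5)/(2π×0.0812×1) = 1.133 K/W
R_total = 1.142 K/W
Q = ΔT/R_total = 106/1.142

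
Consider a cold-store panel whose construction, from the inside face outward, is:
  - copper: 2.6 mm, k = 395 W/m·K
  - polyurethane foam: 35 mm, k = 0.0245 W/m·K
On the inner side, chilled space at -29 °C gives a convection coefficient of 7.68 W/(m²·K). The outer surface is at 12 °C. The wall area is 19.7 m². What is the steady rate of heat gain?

Q ≈ 518 W

Treating each layer as a thermal resistance in series:
R_inner film = 1/(h_i·A) = 1/(7.68×19.7) = 0.00661 K/W
R_copper = L/(kA) = 0.0026/(395×19.7) = 3.341×10^-7 K/W
R_polyurethane foam = L/(kA) = 0.035/(0.0245×19.7) = 0.07252 K/W
R_total = 0.07913 K/W
Q = ΔT / R_total = 41 / 0.07913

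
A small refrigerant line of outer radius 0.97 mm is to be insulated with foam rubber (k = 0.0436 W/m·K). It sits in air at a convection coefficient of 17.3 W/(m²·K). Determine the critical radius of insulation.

For a cylinder r_cr = k/h = 0.0436/17.3
r_cr = 2.52 mm; since the bare radius (0.97 mm) is below r_cr, adding a thin layer of insulation will *increase* heat loss.

r_cr ≈ 2.52 mm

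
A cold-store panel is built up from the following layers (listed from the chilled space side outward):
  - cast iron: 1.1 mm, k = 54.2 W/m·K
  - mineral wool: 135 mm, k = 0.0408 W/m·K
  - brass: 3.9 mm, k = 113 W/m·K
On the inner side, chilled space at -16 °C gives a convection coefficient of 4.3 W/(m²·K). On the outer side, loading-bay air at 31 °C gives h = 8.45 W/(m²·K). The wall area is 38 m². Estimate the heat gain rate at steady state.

Q ≈ 488 W

Treating each layer as a thermal resistance in series:
R_inner film = 1/(h_i·A) = 1/(4.3×38) = 0.00612 K/W
R_cast iron = L/(kA) = 0.0011/(54.2×38) = 5.341×10^-7 K/W
R_mineral wool = L/(kA) = 0.135/(0.0408×38) = 0.08707 K/W
R_brass = L/(kA) = 0.0039/(113×38) = 9.082×10^-7 K/W
R_outer film = 1/(h_o·A) = 1/(8.45×38) = 0.003114 K/W
R_total = 0.09631 K/W
Q = ΔT / R_total = 47 / 0.09631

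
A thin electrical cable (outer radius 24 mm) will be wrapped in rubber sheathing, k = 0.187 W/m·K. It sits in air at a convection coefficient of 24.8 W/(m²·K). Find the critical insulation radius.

For a cylinder r_cr = k/h = 0.187/24.8
r_cr = 7.54 mm; since the bare radius (24 mm) is above r_cr, any added insulation will reduce heat loss.

r_cr ≈ 7.54 mm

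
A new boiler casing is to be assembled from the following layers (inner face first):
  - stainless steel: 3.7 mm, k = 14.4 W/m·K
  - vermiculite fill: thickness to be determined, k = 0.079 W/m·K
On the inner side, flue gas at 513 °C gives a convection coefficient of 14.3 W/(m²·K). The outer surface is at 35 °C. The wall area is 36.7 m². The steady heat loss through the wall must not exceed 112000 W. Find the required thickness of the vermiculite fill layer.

L ≈ 6.83 mm

Model the wall as resistances in series:
R_inner film = 1/(h_i·A) = 1/(14.3×36.7) = 0.001905 K/W
R_stainless steel = L/(kA) = 0.0037/(14.4×36.7) = 7.001×10^-6 K/W
Sum of the known resistances R_other = 0.001912 K/W
Required total resistance R_tot = ΔT/Q_allow = 478/112000 = 0.004268 K/W
R_vermiculite fill = R_tot − R_other = 0.002355 K/W
L = R·k·A = 0.002355×0.079×36.7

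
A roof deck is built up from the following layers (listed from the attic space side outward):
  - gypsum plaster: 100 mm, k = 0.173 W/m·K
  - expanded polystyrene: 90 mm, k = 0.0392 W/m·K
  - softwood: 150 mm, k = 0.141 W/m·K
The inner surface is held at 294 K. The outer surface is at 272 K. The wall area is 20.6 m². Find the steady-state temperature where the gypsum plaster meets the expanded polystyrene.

T ≈ 291 K

Using the resistance-network approach (series):
R_gypsum plaster = L/(kA) = 0.1/(0.173×20.6) = 0.02806 K/W
R_expanded polystyrene = L/(kA) = 0.09/(0.0392×20.6) = 0.1115 K/W
R_softwood = L/(kA) = 0.15/(0.141×20.6) = 0.05164 K/W
R_total = 0.1912 K/W;  Q = ΔT/R_total = 22/0.1912 = 115.1 W
T_interface = T_inner − Q·ΣR(inner→interface) = 294 − 115×0.02806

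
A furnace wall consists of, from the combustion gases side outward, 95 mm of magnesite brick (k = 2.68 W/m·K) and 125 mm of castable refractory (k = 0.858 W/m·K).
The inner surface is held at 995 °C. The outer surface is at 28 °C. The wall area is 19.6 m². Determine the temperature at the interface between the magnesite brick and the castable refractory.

T ≈ 806 °C

Using the resistance-network approach (series):
R_magnesite brick = L/(kA) = 0.095/(2.68×19.6) = 0.001809 K/W
R_castable refractory = L/(kA) = 0.125/(0.858×19.6) = 0.007433 K/W
R_total = 0.009242 K/W;  Q = ΔT/R_total = 967/0.009242 = 104600 W
T_interface = T_inner − Q·ΣR(inner→interface) = 995 − 105000×0.001809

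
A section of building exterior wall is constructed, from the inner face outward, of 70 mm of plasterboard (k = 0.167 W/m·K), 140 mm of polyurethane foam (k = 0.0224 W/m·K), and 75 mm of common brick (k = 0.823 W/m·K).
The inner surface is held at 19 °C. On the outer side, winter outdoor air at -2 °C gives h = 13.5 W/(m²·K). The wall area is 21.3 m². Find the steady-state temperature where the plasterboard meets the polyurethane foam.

T ≈ 17.7 °C

Using the resistance-network approach (series):
R_plasterboard = L/(kA) = 0.07/(0.167×21.3) = 0.01968 K/W
R_polyurethane foam = L/(kA) = 0.14/(0.0224×21.3) = 0.2934 K/W
R_common brick = L/(kA) = 0.075/(0.823×21.3) = 0.004278 K/W
R_outer film = 1/(h_o·A) = 1/(13.5×21.3) = 0.003478 K/W
R_total = 0.3209 K/W;  Q = ΔT/R_total = 21/0.3209 = 65.45 W
T_interface = T_inner − Q·ΣR(inner→interface) = 19 − 65.4×0.01968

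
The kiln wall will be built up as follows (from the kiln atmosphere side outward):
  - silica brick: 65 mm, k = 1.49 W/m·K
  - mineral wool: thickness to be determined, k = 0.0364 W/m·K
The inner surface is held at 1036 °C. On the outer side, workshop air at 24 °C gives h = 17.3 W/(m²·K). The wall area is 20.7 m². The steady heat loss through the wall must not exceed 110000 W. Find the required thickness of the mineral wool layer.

Treating each layer as a thermal resistance in series:
R_silica brick = L/(kA) = 0.065/(1.49×20.7) = 0.002107 K/W
R_outer film = 1/(h_o·A) = 1/(17.3×20.7) = 0.002792 K/W
Sum of the known resistances R_other = 0.0049 K/W
Required total resistance R_tot = ΔT/Q_allow = 1012/110000 = 0.0092 K/W
R_mineral wool = R_tot − R_other = 0.0043 K/W
L = R·k·A = 0.0043×0.0364×20.7

L ≈ 3.24 mm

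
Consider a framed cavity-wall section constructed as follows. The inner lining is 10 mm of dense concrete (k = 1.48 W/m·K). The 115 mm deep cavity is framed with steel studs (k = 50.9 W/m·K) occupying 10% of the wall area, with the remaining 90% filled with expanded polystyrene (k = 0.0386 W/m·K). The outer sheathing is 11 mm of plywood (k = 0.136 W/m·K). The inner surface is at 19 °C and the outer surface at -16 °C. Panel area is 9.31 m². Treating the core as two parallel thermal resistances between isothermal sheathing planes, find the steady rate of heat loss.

Sheathing layers in series; stud and cavity paths in parallel between them.
R_inner = 0.01/(1.48×9.31) = 7.258×10^-4 K/W
R_stud  = 0.115/(50.9×0.1×9.31) = 0.002427 K/W
R_cav   = 0.115/(0.0386×0.9×9.31) = 0.3556 K/W
1/R_core = 1/R_stud + 1/R_cav → R_core = 0.00241 K/W
R_outer = 0.011/(0.136×9.31) = 0.008688 K/W
R_total = 0.01182 K/W
Q = ΔT/R_total = 35/0.01182

Q ≈ 2960 W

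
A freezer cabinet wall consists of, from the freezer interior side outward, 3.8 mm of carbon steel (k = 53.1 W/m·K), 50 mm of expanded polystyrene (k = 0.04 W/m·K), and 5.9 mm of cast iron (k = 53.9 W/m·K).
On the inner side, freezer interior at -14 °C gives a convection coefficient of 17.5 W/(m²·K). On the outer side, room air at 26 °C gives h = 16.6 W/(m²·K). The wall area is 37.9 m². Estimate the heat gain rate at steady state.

Q ≈ 1110 W

Treating each layer as a thermal resistance in series:
R_inner film = 1/(h_i·A) = 1/(17.5×37.9) = 0.001508 K/W
R_carbon steel = L/(kA) = 0.0038/(53.1×37.9) = 1.888×10^-6 K/W
R_expanded polystyrene = L/(kA) = 0.05/(0.04×37.9) = 0.03298 K/W
R_cast iron = L/(kA) = 0.0059/(53.9×37.9) = 2.888×10^-6 K/W
R_outer film = 1/(h_o·A) = 1/(16.6×37.9) = 0.001589 K/W
R_total = 0.03608 K/W
Q = ΔT / R_total = 40 / 0.03608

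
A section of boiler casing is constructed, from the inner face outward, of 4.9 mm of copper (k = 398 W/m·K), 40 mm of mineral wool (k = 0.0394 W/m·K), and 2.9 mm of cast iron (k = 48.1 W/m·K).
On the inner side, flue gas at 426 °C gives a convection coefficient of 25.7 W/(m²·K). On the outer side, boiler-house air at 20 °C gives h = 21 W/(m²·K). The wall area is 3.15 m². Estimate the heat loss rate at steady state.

Q ≈ 1160 W

Using the resistance-network approach (series):
R_inner film = 1/(h_i·A) = 1/(25.7×3.15) = 0.01235 K/W
R_copper = L/(kA) = 0.0049/(398×3.15) = 3.908×10^-6 K/W
R_mineral wool = L/(kA) = 0.04/(0.0394×3.15) = 0.3223 K/W
R_cast iron = L/(kA) = 0.0029/(48.1×3.15) = 1.914×10^-5 K/W
R_outer film = 1/(h_o·A) = 1/(21×3.15) = 0.01512 K/W
R_total = 0.3498 K/W
Q = ΔT / R_total = 406 / 0.3498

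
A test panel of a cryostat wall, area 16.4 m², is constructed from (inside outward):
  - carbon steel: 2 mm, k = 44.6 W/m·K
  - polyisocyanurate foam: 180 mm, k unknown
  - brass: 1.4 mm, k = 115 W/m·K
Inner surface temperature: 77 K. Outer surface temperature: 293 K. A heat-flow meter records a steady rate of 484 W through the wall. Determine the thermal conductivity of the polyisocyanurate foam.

Treating each layer as a thermal resistance in series:
R_carbon steel = L/(kA) = 0.002/(44.6×16.4) = 2.734×10^-6 K/W
R_brass = L/(kA) = 0.0014/(115×16.4) = 7.423×10^-7 K/W
Sum of known resistances R_other = 3.477×10^-6 K/W
Total R = ΔT/Q = 216/484 = 0.4463 K/W
R_polyisocyanurate foam = R_total − R_other = 0.4463 K/W
k = L/(R·A) = 0.18/(0.4463×16.4)

k ≈ 0.0246 W/(m·K)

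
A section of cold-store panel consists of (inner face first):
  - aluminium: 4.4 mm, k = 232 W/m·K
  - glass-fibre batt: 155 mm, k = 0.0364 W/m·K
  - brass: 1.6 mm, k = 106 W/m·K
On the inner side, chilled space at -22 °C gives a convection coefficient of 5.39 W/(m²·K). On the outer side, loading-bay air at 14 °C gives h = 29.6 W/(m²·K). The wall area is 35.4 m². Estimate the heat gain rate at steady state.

Thermal resistances in series:
R_inner film = 1/(h_i·A) = 1/(5.39×35.4) = 0.005241 K/W
R_aluminium = L/(kA) = 0.0044/(232×35.4) = 5.357×10^-7 K/W
R_glass-fibre batt = L/(kA) = 0.155/(0.0364×35.4) = 0.1203 K/W
R_brass = L/(kA) = 0.0016/(106×35.4) = 4.264×10^-7 K/W
R_outer film = 1/(h_o·A) = 1/(29.6×35.4) = 9.543×10^-4 K/W
R_total = 0.1265 K/W
Q = ΔT / R_total = 36 / 0.1265

Q ≈ 285 W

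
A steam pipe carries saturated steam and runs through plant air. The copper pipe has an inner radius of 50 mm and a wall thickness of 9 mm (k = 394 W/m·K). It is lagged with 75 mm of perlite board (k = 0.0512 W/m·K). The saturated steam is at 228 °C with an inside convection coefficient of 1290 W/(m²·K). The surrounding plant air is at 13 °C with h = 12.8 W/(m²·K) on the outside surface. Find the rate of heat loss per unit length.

For a radial system each layer contributes R = ln(r_out/r_in)/(2πkL); films add R = 1/(hA).
R_inner film = 1/(h_i·2πr₁L) = 1/(1290×2π×0.05×1) = 0.002468 K/W
R_copper pipe wall = ln(59/50)/(2π×394×1) = 6.686×10^-5 K/W
R_perlite board = ln(134/59)/(2π×0.0512×1) = 2.55 K/W
R_outer film = 1/(h_o·2πr_oL) = 1/(12.8×2π×0.134×1) = 0.09279 K/W
R_total = 2.645 K/W
Q = ΔT/R_total = 215/2.645

q′ ≈ 81.3 W/m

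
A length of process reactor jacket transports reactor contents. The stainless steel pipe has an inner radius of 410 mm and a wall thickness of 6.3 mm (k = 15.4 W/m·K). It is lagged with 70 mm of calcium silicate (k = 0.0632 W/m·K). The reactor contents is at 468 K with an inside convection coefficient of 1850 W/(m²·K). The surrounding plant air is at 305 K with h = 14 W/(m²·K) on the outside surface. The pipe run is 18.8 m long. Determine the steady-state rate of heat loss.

Radial resistances (cylindrical: R_cond = ln(r_o/r_i)/(2πkL), R_conv = 1/(h·2πrL)):
R_inner film = 1/(h_i·2πr₁L) = 1/(1850×2π×0.41×18.8) = 1.116×10^-5 K/W
R_stainless steel pipe wall = ln(416.3/410)/(2π×15.4×18.8) = 8.383×10^-6 K/W
R_calcium silicate = ln(486.3/416.3)/(2π×0.0632×18.8) = 0.02082 K/W
R_outer film = 1/(h_o·2πr_oL) = 1/(14×2π×0.4863×18.8) = 0.001243 K/W
R_total = 0.02208 K/W
Q = ΔT/R_total = 163/0.02208

Q ≈ 7380 W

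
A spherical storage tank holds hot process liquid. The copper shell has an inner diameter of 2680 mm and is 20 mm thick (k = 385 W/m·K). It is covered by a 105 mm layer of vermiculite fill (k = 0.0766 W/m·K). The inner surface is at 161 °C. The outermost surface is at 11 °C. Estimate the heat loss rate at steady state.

For a spherical shell R = (1/r₁ − 1/r₂)/(4πk); film R = 1/(h·4πr²). In series:
R_copper shell = (1/1.34 − 1/1.36)/(4π×385) = 2.268×10^-6 K/W
R_vermiculite fill = (1/1.36 − 1/1.465)/(4π×0.0766) = 0.05475 K/W
R_total = 0.05475 K/W
Q = ΔT/R_total = 150/0.05475

Q ≈ 2740 W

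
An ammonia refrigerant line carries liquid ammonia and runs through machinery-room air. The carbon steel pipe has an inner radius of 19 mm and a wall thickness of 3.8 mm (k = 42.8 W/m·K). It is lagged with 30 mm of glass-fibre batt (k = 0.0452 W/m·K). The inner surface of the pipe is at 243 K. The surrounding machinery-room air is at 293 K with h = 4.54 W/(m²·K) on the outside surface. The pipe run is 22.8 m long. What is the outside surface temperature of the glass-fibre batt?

Per-layer cylindrical resistances, series-summed:
R_carbon steel pipe wall = ln(22.8/19)/(2π×42.8×22.8) = 2.974×10^-5 K/W
R_glass-fibre batt = ln(52.8/22.8)/(2π×0.0452×22.8) = 0.1297 K/W
R_outer film = 1/(h_o·2πr_oL) = 1/(4.54×2π×0.0528×22.8) = 0.02912 K/W
R_total = 0.1588 K/W
Q = ΔT/R_total = 50/0.1588
Q = 315 W
T_interface = T_inner + Q·ΣR(inner→interface) = 243 + 315×0.1297

T ≈ 284 K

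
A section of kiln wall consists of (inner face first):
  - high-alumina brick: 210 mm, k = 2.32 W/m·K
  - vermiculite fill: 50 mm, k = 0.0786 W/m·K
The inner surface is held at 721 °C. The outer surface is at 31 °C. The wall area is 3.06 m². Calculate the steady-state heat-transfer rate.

Q ≈ 2910 W

Thermal resistances in series:
R_high-alumina brick = L/(kA) = 0.21/(2.32×3.06) = 0.02958 K/W
R_vermiculite fill = L/(kA) = 0.05/(0.0786×3.06) = 0.2079 K/W
R_total = 0.2375 K/W
Q = ΔT / R_total = 690 / 0.2375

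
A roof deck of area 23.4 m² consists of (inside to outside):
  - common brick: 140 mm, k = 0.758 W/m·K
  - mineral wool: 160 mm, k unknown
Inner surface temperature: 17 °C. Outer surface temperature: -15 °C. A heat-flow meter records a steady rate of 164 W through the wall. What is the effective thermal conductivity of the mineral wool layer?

Using the resistance-network approach (series):
R_common brick = L/(kA) = 0.14/(0.758×23.4) = 0.007893 K/W
Sum of known resistances R_other = 0.007893 K/W
Total R = ΔT/Q = 32/164 = 0.1951 K/W
R_mineral wool = R_total − R_other = 0.1872 K/W
k = L/(R·A) = 0.16/(0.1872×23.4)

k ≈ 0.0365 W/(m·K)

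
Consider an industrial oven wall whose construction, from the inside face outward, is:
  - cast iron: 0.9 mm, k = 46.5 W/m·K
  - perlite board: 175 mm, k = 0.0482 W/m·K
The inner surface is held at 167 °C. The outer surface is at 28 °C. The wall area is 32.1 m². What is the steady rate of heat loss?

Q ≈ 1230 W

Thermal resistances in series:
R_cast iron = L/(kA) = 0.0009/(46.5×32.1) = 6.03×10^-7 K/W
R_perlite board = L/(kA) = 0.175/(0.0482×32.1) = 0.1131 K/W
R_total = 0.1131 K/W
Q = ΔT / R_total = 139 / 0.1131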